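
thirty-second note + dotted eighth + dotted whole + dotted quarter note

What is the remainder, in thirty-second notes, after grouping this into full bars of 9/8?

One bar of 9/8 = 36 thirty-second notes.
Each duration in thirty-second notes: thirty-second note = 1; dotted eighth = 6; dotted whole = 48; dotted quarter note = 12.
Adding: 1 + 6 + 48 + 12 = 67.
67 ÷ 36 = 1 complete bar with 31 thirty-second notes remaining.

31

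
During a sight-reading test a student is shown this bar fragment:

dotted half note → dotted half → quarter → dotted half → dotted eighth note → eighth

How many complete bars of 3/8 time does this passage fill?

7

One bar of 3/8 = 6 sixteenth notes.
Express everything in sixteenth notes: dotted half note = 12; dotted half = 12; quarter = 4; dotted half = 12; dotted eighth note = 3; eighth = 2.
Sum: 12 + 12 + 4 + 12 + 3 + 2 = 45.
45 ÷ 6 = 7 complete bars with 3 left over.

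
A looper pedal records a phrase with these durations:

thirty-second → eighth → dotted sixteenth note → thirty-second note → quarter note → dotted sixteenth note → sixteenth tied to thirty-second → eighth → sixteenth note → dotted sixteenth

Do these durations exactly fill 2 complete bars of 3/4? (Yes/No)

No

One bar of 3/4 = 24 thirty-second notes, so 2 bars = 48.
Express everything in thirty-second notes: thirty-second = 1; eighth = 4; dotted sixteenth note = 3; thirty-second note = 1; quarter note = 8; dotted sixteenth note = 3; sixteenth tied to thirty-second (sixteenth + thirty-second) = 3; eighth = 4; sixteenth note = 2; dotted sixteenth = 3.
Altogether 1 + 4 + 3 + 1 + 8 + 3 + 3 + 4 + 2 + 3 = 32.
32 falls short of 48, so the answer is No.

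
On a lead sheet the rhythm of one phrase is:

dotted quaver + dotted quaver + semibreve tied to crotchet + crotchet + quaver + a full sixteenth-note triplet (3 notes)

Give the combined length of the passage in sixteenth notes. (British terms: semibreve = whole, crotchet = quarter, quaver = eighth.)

34

Each duration in sixteenth notes: dotted quaver = 3; dotted quaver = 3; semibreve tied to crotchet (semibreve + crotchet) = 20; crotchet = 4; quaver = 2; a full sixteenth-note triplet (3 notes) (three triplet sixteenths span one eighth) = 2.
Sum: 3 + 3 + 20 + 4 + 2 + 2 = 34 sixteenth notes.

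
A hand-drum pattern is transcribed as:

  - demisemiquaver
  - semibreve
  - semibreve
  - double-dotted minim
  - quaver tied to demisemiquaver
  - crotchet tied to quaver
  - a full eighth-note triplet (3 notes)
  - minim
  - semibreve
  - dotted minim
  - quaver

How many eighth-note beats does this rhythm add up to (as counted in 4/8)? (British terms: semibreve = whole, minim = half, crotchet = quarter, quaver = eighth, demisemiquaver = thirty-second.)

48.5

One eighth-note beat = 4 thirty-second notes.
In thirty-second notes: demisemiquaver = 1; semibreve = 32; semibreve = 32; double-dotted minim = 28; quaver tied to demisemiquaver (quaver + demisemiquaver) = 5; crotchet tied to quaver (crotchet + quaver) = 12; a full eighth-note triplet (3 notes) (three triplet eighths span one quarter) = 8; minim = 16; semibreve = 32; dotted minim = 24; quaver = 4.
Sum: 1 + 32 + 32 + 28 + 5 + 12 + 8 + 16 + 32 + 24 + 4 = 194.
194 ÷ 4 = 48.5 beats.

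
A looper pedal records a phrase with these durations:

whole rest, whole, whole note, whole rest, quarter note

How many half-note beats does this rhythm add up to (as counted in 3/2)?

One half-note beat = 2 quarter notes.
In quarter notes: whole rest = 4; whole = 4; whole note = 4; whole rest = 4; quarter note = 1.
Sum: 4 + 4 + 4 + 4 + 1 = 17.
17 ÷ 2 = 8.5 beats.

8.5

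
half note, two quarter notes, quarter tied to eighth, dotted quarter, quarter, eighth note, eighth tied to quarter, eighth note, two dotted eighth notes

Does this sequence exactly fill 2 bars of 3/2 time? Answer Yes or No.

Yes

One bar of 3/2 = 24 sixteenth notes, so 2 bars = 48.
In sixteenth notes: half note = 8; quarter note = 4; quarter note = 4; quarter tied to eighth (quarter + eighth) = 6; dotted quarter = 6; quarter = 4; eighth note = 2; eighth tied to quarter (eighth + quarter) = 6; eighth note = 2; dotted eighth note = 3; dotted eighth note = 3.
Sum: 8 + 4 + 4 + 6 + 6 + 4 + 2 + 6 + 2 + 3 + 3 = 48.
48 equals 48, so the answer is Yes.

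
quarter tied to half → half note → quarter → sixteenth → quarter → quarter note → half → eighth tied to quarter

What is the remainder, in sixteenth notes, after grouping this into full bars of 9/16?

One bar of 9/16 = 9 sixteenth notes.
Express everything in sixteenth notes: quarter tied to half (quarter + half) = 12; half note = 8; quarter = 4; sixteenth = 1; quarter = 4; quarter note = 4; half = 8; eighth tied to quarter (eighth + quarter) = 6.
Total: 12 + 8 + 4 + 1 + 4 + 4 + 8 + 6 = 47.
47 ÷ 9 = 5 complete bars with 2 sixteenth notes remaining.

2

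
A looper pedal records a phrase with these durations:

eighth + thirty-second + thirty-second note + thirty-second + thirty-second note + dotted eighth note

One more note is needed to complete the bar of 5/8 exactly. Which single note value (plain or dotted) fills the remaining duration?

dotted eighth note

The bar of 5/8 = 20 thirty-second notes.
Working in thirty-second notes: eighth = 4; thirty-second = 1; thirty-second note = 1; thirty-second = 1; thirty-second note = 1; dotted eighth note = 6.
Altogether 4 + 1 + 1 + 1 + 1 + 6 = 14.
Remaining: 20 − 14 = 6 thirty-second notes, which is a dotted eighth note.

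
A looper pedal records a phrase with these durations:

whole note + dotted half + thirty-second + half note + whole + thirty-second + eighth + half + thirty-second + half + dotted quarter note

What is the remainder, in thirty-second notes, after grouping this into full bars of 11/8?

23

One bar of 11/8 = 44 thirty-second notes.
Express everything in thirty-second notes: whole note = 32; dotted half = 24; thirty-second = 1; half note = 16; whole = 32; thirty-second = 1; eighth = 4; half = 16; thirty-second = 1; half = 16; dotted quarter note = 12.
Adding: 32 + 24 + 1 + 16 + 32 + 1 + 4 + 16 + 1 + 16 + 12 = 155.
155 ÷ 44 = 3 complete bars with 23 thirty-second notes remaining.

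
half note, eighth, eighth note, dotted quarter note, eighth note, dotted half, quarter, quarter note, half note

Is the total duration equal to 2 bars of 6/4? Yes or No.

One bar of 6/4 = 12 eighth notes, so 2 bars = 24.
Convert each value to eighth notes: half note = 4; eighth = 1; eighth note = 1; dotted quarter note = 3; eighth note = 1; dotted half = 6; quarter = 2; quarter note = 2; half note = 4.
Sum: 4 + 1 + 1 + 3 + 1 + 6 + 2 + 2 + 4 = 24.
24 equals 24, so the answer is Yes.

Yes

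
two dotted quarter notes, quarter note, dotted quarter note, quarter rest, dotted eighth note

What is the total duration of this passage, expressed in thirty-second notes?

58

Working in thirty-second notes: dotted quarter note = 12; dotted quarter note = 12; quarter note = 8; dotted quarter note = 12; quarter rest = 8; dotted eighth note = 6.
Total: 12 + 12 + 8 + 12 + 8 + 6 = 58 thirty-second notes.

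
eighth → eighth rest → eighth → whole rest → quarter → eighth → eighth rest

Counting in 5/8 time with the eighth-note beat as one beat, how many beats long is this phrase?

One eighth-note beat = 2 sixteenth notes.
Convert each value to sixteenth notes: eighth = 2; eighth rest = 2; eighth = 2; whole rest = 16; quarter = 4; eighth = 2; eighth rest = 2.
Total: 2 + 2 + 2 + 16 + 4 + 2 + 2 = 30.
30 ÷ 2 = 15 beats.

15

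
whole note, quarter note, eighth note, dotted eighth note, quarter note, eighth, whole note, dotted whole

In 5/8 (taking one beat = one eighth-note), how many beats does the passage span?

One eighth-note beat = 2 sixteenth notes.
Convert each value to sixteenth notes: whole note = 16; quarter note = 4; eighth note = 2; dotted eighth note = 3; quarter note = 4; eighth = 2; whole note = 16; dotted whole = 24.
Total: 16 + 4 + 2 + 3 + 4 + 2 + 16 + 24 = 71.
71 ÷ 2 = 35.5 beats.

35.5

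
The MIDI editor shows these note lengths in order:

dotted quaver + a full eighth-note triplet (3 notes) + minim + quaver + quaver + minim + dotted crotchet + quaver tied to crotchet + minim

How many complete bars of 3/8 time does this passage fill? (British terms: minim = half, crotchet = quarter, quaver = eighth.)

One bar of 3/8 = 6 sixteenth notes.
Working in sixteenth notes: dotted quaver = 3; a full eighth-note triplet (3 notes) (three triplet eighths span one quarter) = 4; minim = 8; quaver = 2; quaver = 2; minim = 8; dotted crotchet = 6; quaver tied to crotchet (quaver + crotchet) = 6; minim = 8.
Adding: 3 + 4 + 8 + 2 + 2 + 8 + 6 + 6 + 8 = 47.
47 ÷ 6 = 7 complete bars with 5 left over.

7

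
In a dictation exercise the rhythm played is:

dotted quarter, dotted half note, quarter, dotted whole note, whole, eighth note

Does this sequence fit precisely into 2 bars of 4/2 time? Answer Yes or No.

Yes

One bar of 4/2 = 16 eighth notes, so 2 bars = 32.
In eighth notes: dotted quarter = 3; dotted half note = 6; quarter = 2; dotted whole note = 12; whole = 8; eighth note = 1.
Altogether 3 + 6 + 2 + 12 + 8 + 1 = 32.
32 equals 32, so the answer is Yes.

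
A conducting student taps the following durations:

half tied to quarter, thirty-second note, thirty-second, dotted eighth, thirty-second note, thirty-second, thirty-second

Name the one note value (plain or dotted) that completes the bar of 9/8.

thirty-second note

The bar of 9/8 = 36 thirty-second notes.
Express everything in thirty-second notes: half tied to quarter (half + quarter) = 24; thirty-second note = 1; thirty-second = 1; dotted eighth = 6; thirty-second note = 1; thirty-second = 1; thirty-second = 1.
Total: 24 + 1 + 1 + 6 + 1 + 1 + 1 = 35.
Remaining: 36 − 35 = 1 thirty-second note, which is a thirty-second note.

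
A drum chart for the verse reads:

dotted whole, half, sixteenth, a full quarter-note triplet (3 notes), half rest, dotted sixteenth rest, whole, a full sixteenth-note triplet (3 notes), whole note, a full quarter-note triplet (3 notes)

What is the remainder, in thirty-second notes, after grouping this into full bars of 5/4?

25

One bar of 5/4 = 40 thirty-second notes.
Working in thirty-second notes: dotted whole = 48; half = 16; sixteenth = 2; a full quarter-note triplet (3 notes) (three triplet quarters span one half) = 16; half rest = 16; dotted sixteenth rest = 3; whole = 32; a full sixteenth-note triplet (3 notes) (three triplet sixteenths span one eighth) = 4; whole note = 32; a full quarter-note triplet (3 notes) (three triplet quarters span one half) = 16.
Altogether 48 + 16 + 2 + 16 + 16 + 3 + 32 + 4 + 32 + 16 = 185.
185 ÷ 40 = 4 complete bars with 25 thirty-second notes remaining.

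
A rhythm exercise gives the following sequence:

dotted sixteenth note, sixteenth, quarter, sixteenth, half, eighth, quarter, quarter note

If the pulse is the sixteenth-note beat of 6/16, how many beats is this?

25.5

One sixteenth-note beat = 2 thirty-second notes.
Each duration in thirty-second notes: dotted sixteenth note = 3; sixteenth = 2; quarter = 8; sixteenth = 2; half = 16; eighth = 4; quarter = 8; quarter note = 8.
Altogether 3 + 2 + 8 + 2 + 16 + 4 + 8 + 8 = 51.
51 ÷ 2 = 25.5 beats.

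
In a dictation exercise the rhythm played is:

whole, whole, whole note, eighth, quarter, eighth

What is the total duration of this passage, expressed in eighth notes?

28

Express everything in eighth notes: whole = 8; whole = 8; whole note = 8; eighth = 1; quarter = 2; eighth = 1.
Altogether 8 + 8 + 8 + 1 + 2 + 1 = 28 eighth notes.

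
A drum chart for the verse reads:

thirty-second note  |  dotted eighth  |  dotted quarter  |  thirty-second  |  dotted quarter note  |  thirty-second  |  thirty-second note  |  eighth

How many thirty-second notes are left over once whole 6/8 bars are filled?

One bar of 6/8 = 24 thirty-second notes.
Convert each value to thirty-second notes: thirty-second note = 1; dotted eighth = 6; dotted quarter = 12; thirty-second = 1; dotted quarter note = 12; thirty-second = 1; thirty-second note = 1; eighth = 4.
Sum: 1 + 6 + 12 + 1 + 12 + 1 + 1 + 4 = 38.
38 ÷ 24 = 1 complete bar with 14 thirty-second notes remaining.

14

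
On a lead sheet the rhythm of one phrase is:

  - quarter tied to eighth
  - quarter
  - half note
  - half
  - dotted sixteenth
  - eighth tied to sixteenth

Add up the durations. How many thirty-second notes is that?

Working in thirty-second notes: quarter tied to eighth (quarter + eighth) = 12; quarter = 8; half note = 16; half = 16; dotted sixteenth = 3; eighth tied to sixteenth (eighth + sixteenth) = 6.
Sum: 12 + 8 + 16 + 16 + 3 + 6 = 61 thirty-second notes.

61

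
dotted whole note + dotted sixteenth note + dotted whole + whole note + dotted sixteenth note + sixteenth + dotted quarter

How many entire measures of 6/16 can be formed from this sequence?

One bar of 6/16 = 12 thirty-second notes.
In thirty-second notes: dotted whole note = 48; dotted sixteenth note = 3; dotted whole = 48; whole note = 32; dotted sixteenth note = 3; sixteenth = 2; dotted quarter = 12.
Altogether 48 + 3 + 48 + 32 + 3 + 2 + 12 = 148.
148 ÷ 12 = 12 complete bars with 4 left over.

12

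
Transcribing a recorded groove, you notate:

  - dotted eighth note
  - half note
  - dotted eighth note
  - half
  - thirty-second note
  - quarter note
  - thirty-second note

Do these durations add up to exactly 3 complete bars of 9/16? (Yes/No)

Yes

One bar of 9/16 = 18 thirty-second notes, so 3 bars = 54.
In thirty-second notes: dotted eighth note = 6; half note = 16; dotted eighth note = 6; half = 16; thirty-second note = 1; quarter note = 8; thirty-second note = 1.
Adding: 6 + 16 + 6 + 16 + 1 + 8 + 1 = 54.
54 equals 54, so the answer is Yes.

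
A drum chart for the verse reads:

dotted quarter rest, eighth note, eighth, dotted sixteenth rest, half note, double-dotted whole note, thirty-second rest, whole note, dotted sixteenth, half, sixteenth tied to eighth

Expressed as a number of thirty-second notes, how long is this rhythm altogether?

153

Express everything in thirty-second notes: dotted quarter rest = 12; eighth note = 4; eighth = 4; dotted sixteenth rest = 3; half note = 16; double-dotted whole note = 56; thirty-second rest = 1; whole note = 32; dotted sixteenth = 3; half = 16; sixteenth tied to eighth (sixteenth + eighth) = 6.
Adding: 12 + 4 + 4 + 3 + 16 + 56 + 1 + 32 + 3 + 16 + 6 = 153 thirty-second notes.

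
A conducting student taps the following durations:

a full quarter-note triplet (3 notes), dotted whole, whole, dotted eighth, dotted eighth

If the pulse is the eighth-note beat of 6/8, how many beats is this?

One eighth-note beat = 2 sixteenth notes.
Working in sixteenth notes: a full quarter-note triplet (3 notes) (three triplet quarters span one half) = 8; dotted whole = 24; whole = 16; dotted eighth = 3; dotted eighth = 3.
Total: 8 + 24 + 16 + 3 + 3 = 54.
54 ÷ 2 = 27 beats.

27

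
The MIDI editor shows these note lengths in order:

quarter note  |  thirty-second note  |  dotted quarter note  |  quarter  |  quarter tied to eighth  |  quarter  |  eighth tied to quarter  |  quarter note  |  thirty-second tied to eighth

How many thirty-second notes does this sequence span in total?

74

Convert each value to thirty-second notes: quarter note = 8; thirty-second note = 1; dotted quarter note = 12; quarter = 8; quarter tied to eighth (quarter + eighth) = 12; quarter = 8; eighth tied to quarter (eighth + quarter) = 12; quarter note = 8; thirty-second tied to eighth (thirty-second + eighth) = 5.
Altogether 8 + 1 + 12 + 8 + 12 + 8 + 12 + 8 + 5 = 74 thirty-second notes.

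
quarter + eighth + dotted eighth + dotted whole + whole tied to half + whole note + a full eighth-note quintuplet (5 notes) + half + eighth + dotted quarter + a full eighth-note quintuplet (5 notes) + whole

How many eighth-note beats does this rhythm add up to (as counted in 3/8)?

60.5

One eighth-note beat = 2 sixteenth notes.
Convert each value to sixteenth notes: quarter = 4; eighth = 2; dotted eighth = 3; dotted whole = 24; whole tied to half (whole + half) = 24; whole note = 16; a full eighth-note quintuplet (5 notes) (five quintuplet eighths span one half) = 8; half = 8; eighth = 2; dotted quarter = 6; a full eighth-note quintuplet (5 notes) (five quintuplet eighths span one half) = 8; whole = 16.
Total: 4 + 2 + 3 + 24 + 24 + 16 + 8 + 8 + 2 + 6 + 8 + 16 = 121.
121 ÷ 2 = 60.5 beats.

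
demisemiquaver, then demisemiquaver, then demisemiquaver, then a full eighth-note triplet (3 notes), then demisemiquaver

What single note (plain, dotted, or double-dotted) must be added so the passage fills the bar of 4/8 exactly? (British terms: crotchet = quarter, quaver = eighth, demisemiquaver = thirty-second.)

eighth note

The bar of 4/8 = 16 thirty-second notes.
Working in thirty-second notes: demisemiquaver = 1; demisemiquaver = 1; demisemiquaver = 1; a full eighth-note triplet (3 notes) (three triplet eighths span one quarter) = 8; demisemiquaver = 1.
Altogether 1 + 1 + 1 + 8 + 1 = 12.
Remaining: 16 − 12 = 4 thirty-second notes, which is a eighth note.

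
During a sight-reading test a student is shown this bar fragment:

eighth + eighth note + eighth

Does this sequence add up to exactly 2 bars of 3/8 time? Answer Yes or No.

One bar of 3/8 = 3 eighth notes, so 2 bars = 6.
Convert each value to eighth notes: eighth = 1; eighth note = 1; eighth = 1.
Adding: 1 + 1 + 1 = 3.
3 falls short of 6, so the answer is No.

No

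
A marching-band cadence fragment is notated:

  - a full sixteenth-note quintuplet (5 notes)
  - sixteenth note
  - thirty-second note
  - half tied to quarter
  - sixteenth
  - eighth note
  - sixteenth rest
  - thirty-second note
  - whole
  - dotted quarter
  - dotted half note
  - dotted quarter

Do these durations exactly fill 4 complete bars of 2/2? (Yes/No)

One bar of 2/2 = 32 thirty-second notes, so 4 bars = 128.
In thirty-second notes: a full sixteenth-note quintuplet (5 notes) (five quintuplet sixteenths span one quarter) = 8; sixteenth note = 2; thirty-second note = 1; half tied to quarter (half + quarter) = 24; sixteenth = 2; eighth note = 4; sixteenth rest = 2; thirty-second note = 1; whole = 32; dotted quarter = 12; dotted half note = 24; dotted quarter = 12.
Sum: 8 + 2 + 1 + 24 + 2 + 4 + 2 + 1 + 32 + 12 + 24 + 12 = 124.
124 falls short of 128, so the answer is No.

No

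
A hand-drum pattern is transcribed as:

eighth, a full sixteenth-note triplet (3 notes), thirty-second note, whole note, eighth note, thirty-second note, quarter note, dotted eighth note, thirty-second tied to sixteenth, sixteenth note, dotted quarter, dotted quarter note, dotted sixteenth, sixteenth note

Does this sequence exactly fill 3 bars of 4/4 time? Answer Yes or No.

No

One bar of 4/4 = 32 thirty-second notes, so 3 bars = 96.
Working in thirty-second notes: eighth = 4; a full sixteenth-note triplet (3 notes) (three triplet sixteenths span one eighth) = 4; thirty-second note = 1; whole note = 32; eighth note = 4; thirty-second note = 1; quarter note = 8; dotted eighth note = 6; thirty-second tied to sixteenth (thirty-second + sixteenth) = 3; sixteenth note = 2; dotted quarter = 12; dotted quarter note = 12; dotted sixteenth = 3; sixteenth note = 2.
Sum: 4 + 4 + 1 + 32 + 4 + 1 + 8 + 6 + 3 + 2 + 12 + 12 + 3 + 2 = 94.
94 falls short of 96, so the answer is No.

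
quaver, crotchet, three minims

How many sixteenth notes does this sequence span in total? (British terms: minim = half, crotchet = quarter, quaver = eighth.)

30

In sixteenth notes: quaver = 2; crotchet = 4; minim = 8; minim = 8; minim = 8.
Adding: 2 + 4 + 8 + 8 + 8 = 30 sixteenth notes.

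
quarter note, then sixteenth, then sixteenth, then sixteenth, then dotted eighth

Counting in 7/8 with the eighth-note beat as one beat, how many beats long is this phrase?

5

One eighth-note beat = 2 sixteenth notes.
Convert each value to sixteenth notes: quarter note = 4; sixteenth = 1; sixteenth = 1; sixteenth = 1; dotted eighth = 3.
Total: 4 + 1 + 1 + 1 + 3 = 10.
10 ÷ 2 = 5 beats.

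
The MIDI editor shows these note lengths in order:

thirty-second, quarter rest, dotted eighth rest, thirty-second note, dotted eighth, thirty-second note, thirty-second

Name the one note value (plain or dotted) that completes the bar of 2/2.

quarter note

The bar of 2/2 = 32 thirty-second notes.
Working in thirty-second notes: thirty-second = 1; quarter rest = 8; dotted eighth rest = 6; thirty-second note = 1; dotted eighth = 6; thirty-second note = 1; thirty-second = 1.
Sum: 1 + 8 + 6 + 1 + 6 + 1 + 1 = 24.
Remaining: 32 − 24 = 8 thirty-second notes, which is a quarter note.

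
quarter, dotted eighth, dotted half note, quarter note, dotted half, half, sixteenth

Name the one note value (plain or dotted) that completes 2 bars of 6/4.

2 bars of 6/4 = 48 sixteenth notes.
In sixteenth notes: quarter = 4; dotted eighth = 3; dotted half note = 12; quarter note = 4; dotted half = 12; half = 8; sixteenth = 1.
Adding: 4 + 3 + 12 + 4 + 12 + 8 + 1 = 44.
Remaining: 48 − 44 = 4 sixteenth notes, which is a quarter note.

quarter note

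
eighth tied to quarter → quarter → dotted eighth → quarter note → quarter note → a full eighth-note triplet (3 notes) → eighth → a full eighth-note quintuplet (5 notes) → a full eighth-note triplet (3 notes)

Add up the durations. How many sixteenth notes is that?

39

Each duration in sixteenth notes: eighth tied to quarter (eighth + quarter) = 6; quarter = 4; dotted eighth = 3; quarter note = 4; quarter note = 4; a full eighth-note triplet (3 notes) (three triplet eighths span one quarter) = 4; eighth = 2; a full eighth-note quintuplet (5 notes) (five quintuplet eighths span one half) = 8; a full eighth-note triplet (3 notes) (three triplet eighths span one quarter) = 4.
Sum: 6 + 4 + 3 + 4 + 4 + 4 + 2 + 8 + 4 = 39 sixteenth notes.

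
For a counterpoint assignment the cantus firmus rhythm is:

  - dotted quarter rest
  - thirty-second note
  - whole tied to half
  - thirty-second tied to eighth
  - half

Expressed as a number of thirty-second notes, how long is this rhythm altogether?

82

In thirty-second notes: dotted quarter rest = 12; thirty-second note = 1; whole tied to half (whole + half) = 48; thirty-second tied to eighth (thirty-second + eighth) = 5; half = 16.
Adding: 12 + 1 + 48 + 5 + 16 = 82 thirty-second notes.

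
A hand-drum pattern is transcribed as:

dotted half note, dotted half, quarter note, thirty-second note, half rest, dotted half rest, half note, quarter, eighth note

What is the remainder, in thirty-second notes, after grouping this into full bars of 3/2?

One bar of 3/2 = 48 thirty-second notes.
Working in thirty-second notes: dotted half note = 24; dotted half = 24; quarter note = 8; thirty-second note = 1; half rest = 16; dotted half rest = 24; half note = 16; quarter = 8; eighth note = 4.
Sum: 24 + 24 + 8 + 1 + 16 + 24 + 16 + 8 + 4 = 125.
125 ÷ 48 = 2 complete bars with 29 thirty-second notes remaining.

29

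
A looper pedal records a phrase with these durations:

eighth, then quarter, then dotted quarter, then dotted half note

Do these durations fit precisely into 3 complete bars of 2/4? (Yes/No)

Yes

One bar of 2/4 = 4 eighth notes, so 3 bars = 12.
Each duration in eighth notes: eighth = 1; quarter = 2; dotted quarter = 3; dotted half note = 6.
Altogether 1 + 2 + 3 + 6 = 12.
12 equals 12, so the answer is Yes.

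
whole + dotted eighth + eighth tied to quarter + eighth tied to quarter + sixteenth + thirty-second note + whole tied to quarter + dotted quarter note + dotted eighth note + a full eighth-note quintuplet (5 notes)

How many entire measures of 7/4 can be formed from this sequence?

One bar of 7/4 = 56 thirty-second notes.
Each duration in thirty-second notes: whole = 32; dotted eighth = 6; eighth tied to quarter (eighth + quarter) = 12; eighth tied to quarter (eighth + quarter) = 12; sixteenth = 2; thirty-second note = 1; whole tied to quarter (whole + quarter) = 40; dotted quarter note = 12; dotted eighth note = 6; a full eighth-note quintuplet (5 notes) (five quintuplet eighths span one half) = 16.
Sum: 32 + 6 + 12 + 12 + 2 + 1 + 40 + 12 + 6 + 16 = 139.
139 ÷ 56 = 2 complete bars with 27 left over.

2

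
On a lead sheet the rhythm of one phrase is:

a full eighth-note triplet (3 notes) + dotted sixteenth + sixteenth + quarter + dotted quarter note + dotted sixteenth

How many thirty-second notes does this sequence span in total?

36

Working in thirty-second notes: a full eighth-note triplet (3 notes) (three triplet eighths span one quarter) = 8; dotted sixteenth = 3; sixteenth = 2; quarter = 8; dotted quarter note = 12; dotted sixteenth = 3.
Altogether 8 + 3 + 2 + 8 + 12 + 3 = 36 thirty-second notes.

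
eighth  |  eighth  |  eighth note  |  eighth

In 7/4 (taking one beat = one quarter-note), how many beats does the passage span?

One quarter-note beat = 2 eighth notes.
Express everything in eighth notes: eighth = 1; eighth = 1; eighth note = 1; eighth = 1.
Adding: 1 + 1 + 1 + 1 = 4.
4 ÷ 2 = 2 beats.

2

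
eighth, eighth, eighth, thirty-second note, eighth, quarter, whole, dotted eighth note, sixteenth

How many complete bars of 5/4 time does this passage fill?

1

One bar of 5/4 = 40 thirty-second notes.
Working in thirty-second notes: eighth = 4; eighth = 4; eighth = 4; thirty-second note = 1; eighth = 4; quarter = 8; whole = 32; dotted eighth note = 6; sixteenth = 2.
Sum: 4 + 4 + 4 + 1 + 4 + 8 + 32 + 6 + 2 = 65.
65 ÷ 40 = 1 complete bar with 25 left over.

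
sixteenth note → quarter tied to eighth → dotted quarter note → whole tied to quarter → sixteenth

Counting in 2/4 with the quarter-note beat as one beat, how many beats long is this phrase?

8.5

One quarter-note beat = 4 sixteenth notes.
Convert each value to sixteenth notes: sixteenth note = 1; quarter tied to eighth (quarter + eighth) = 6; dotted quarter note = 6; whole tied to quarter (whole + quarter) = 20; sixteenth = 1.
Sum: 1 + 6 + 6 + 20 + 1 = 34.
34 ÷ 4 = 8.5 beats.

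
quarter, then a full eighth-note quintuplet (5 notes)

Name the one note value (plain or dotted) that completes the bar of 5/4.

half note

The bar of 5/4 = 5 quarter notes.
Working in quarter notes: quarter = 1; a full eighth-note quintuplet (5 notes) (five quintuplet eighths span one half) = 2.
Altogether 1 + 2 = 3.
Remaining: 5 − 3 = 2 quarter notes, which is a half note.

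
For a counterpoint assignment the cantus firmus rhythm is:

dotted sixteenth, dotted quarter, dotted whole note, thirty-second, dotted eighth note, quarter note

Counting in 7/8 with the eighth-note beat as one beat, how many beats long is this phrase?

One eighth-note beat = 4 thirty-second notes.
Working in thirty-second notes: dotted sixteenth = 3; dotted quarter = 12; dotted whole note = 48; thirty-second = 1; dotted eighth note = 6; quarter note = 8.
Sum: 3 + 12 + 48 + 1 + 6 + 8 = 78.
78 ÷ 4 = 19.5 beats.

19.5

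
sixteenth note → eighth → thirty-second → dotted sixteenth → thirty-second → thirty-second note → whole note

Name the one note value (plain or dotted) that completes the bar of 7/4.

dotted quarter note

The bar of 7/4 = 56 thirty-second notes.
Working in thirty-second notes: sixteenth note = 2; eighth = 4; thirty-second = 1; dotted sixteenth = 3; thirty-second = 1; thirty-second note = 1; whole note = 32.
Adding: 2 + 4 + 1 + 3 + 1 + 1 + 32 = 44.
Remaining: 56 − 44 = 12 thirty-second notes, which is a dotted quarter note.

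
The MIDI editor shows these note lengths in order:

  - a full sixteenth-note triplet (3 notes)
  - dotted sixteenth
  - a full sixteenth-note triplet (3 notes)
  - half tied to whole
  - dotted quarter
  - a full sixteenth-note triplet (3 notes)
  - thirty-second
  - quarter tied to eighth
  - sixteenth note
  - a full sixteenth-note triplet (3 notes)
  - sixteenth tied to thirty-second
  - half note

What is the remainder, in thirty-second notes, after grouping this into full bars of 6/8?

One bar of 6/8 = 24 thirty-second notes.
Working in thirty-second notes: a full sixteenth-note triplet (3 notes) (three triplet sixteenths span one eighth) = 4; dotted sixteenth = 3; a full sixteenth-note triplet (3 notes) (three triplet sixteenths span one eighth) = 4; half tied to whole (half + whole) = 48; dotted quarter = 12; a full sixteenth-note triplet (3 notes) (three triplet sixteenths span one eighth) = 4; thirty-second = 1; quarter tied to eighth (quarter + eighth) = 12; sixteenth note = 2; a full sixteenth-note triplet (3 notes) (three triplet sixteenths span one eighth) = 4; sixteenth tied to thirty-second (sixteenth + thirty-second) = 3; half note = 16.
Total: 4 + 3 + 4 + 48 + 12 + 4 + 1 + 12 + 2 + 4 + 3 + 16 = 113.
113 ÷ 24 = 4 complete bars with 17 thirty-second notes remaining.

17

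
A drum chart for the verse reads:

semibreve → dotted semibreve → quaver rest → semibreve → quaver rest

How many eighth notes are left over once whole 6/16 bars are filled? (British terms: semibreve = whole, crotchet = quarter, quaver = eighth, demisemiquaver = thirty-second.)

0

One bar of 6/16 = 3 eighth notes.
Working in eighth notes: semibreve = 8; dotted semibreve = 12; quaver rest = 1; semibreve = 8; quaver rest = 1.
Total: 8 + 12 + 1 + 8 + 1 = 30.
30 ÷ 3 = 10 complete bars with 0 eighth notes remaining.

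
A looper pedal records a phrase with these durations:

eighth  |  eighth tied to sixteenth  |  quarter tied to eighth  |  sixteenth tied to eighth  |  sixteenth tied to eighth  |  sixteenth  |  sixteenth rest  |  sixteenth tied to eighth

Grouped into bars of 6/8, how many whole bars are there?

1

One bar of 6/8 = 12 sixteenth notes.
Working in sixteenth notes: eighth = 2; eighth tied to sixteenth (eighth + sixteenth) = 3; quarter tied to eighth (quarter + eighth) = 6; sixteenth tied to eighth (sixteenth + eighth) = 3; sixteenth tied to eighth (sixteenth + eighth) = 3; sixteenth = 1; sixteenth rest = 1; sixteenth tied to eighth (sixteenth + eighth) = 3.
Total: 2 + 3 + 6 + 3 + 3 + 1 + 1 + 3 = 22.
22 ÷ 12 = 1 complete bar with 10 left over.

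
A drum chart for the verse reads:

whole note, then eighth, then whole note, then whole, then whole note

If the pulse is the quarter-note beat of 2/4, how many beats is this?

16.5

One quarter-note beat = 2 eighth notes.
Express everything in eighth notes: whole note = 8; eighth = 1; whole note = 8; whole = 8; whole note = 8.
Altogether 8 + 1 + 8 + 8 + 8 = 33.
33 ÷ 2 = 16.5 beats.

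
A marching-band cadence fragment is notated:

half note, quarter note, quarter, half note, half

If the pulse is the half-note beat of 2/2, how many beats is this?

4

One half-note beat = 2 quarter notes.
Convert each value to quarter notes: half note = 2; quarter note = 1; quarter = 1; half note = 2; half = 2.
Sum: 2 + 1 + 1 + 2 + 2 = 8.
8 ÷ 2 = 4 beats.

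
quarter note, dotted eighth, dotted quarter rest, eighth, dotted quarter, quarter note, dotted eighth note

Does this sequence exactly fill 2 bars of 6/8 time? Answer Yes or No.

No

One bar of 6/8 = 12 sixteenth notes, so 2 bars = 24.
Working in sixteenth notes: quarter note = 4; dotted eighth = 3; dotted quarter rest = 6; eighth = 2; dotted quarter = 6; quarter note = 4; dotted eighth note = 3.
Altogether 4 + 3 + 6 + 2 + 6 + 4 + 3 = 28.
28 exceeds 24, so the answer is No.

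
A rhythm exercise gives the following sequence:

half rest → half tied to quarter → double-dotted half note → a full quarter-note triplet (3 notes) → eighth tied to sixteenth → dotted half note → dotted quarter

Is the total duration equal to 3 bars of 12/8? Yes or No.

No

One bar of 12/8 = 24 sixteenth notes, so 3 bars = 72.
Each duration in sixteenth notes: half rest = 8; half tied to quarter (half + quarter) = 12; double-dotted half note = 14; a full quarter-note triplet (3 notes) (three triplet quarters span one half) = 8; eighth tied to sixteenth (eighth + sixteenth) = 3; dotted half note = 12; dotted quarter = 6.
Altogether 8 + 12 + 14 + 8 + 3 + 12 + 6 = 63.
63 falls short of 72, so the answer is No.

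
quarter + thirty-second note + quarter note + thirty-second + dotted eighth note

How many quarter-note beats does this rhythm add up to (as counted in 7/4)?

One quarter-note beat = 8 thirty-second notes.
In thirty-second notes: quarter = 8; thirty-second note = 1; quarter note = 8; thirty-second = 1; dotted eighth note = 6.
Total: 8 + 1 + 8 + 1 + 6 = 24.
24 ÷ 8 = 3 beats.

3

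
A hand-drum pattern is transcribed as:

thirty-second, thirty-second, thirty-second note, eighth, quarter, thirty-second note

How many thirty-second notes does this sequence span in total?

Express everything in thirty-second notes: thirty-second = 1; thirty-second = 1; thirty-second note = 1; eighth = 4; quarter = 8; thirty-second note = 1.
Total: 1 + 1 + 1 + 4 + 8 + 1 = 16 thirty-second notes.

16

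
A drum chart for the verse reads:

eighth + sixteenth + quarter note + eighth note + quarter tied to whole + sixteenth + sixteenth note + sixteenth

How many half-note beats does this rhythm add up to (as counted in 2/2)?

4

One half-note beat = 8 sixteenth notes.
Each duration in sixteenth notes: eighth = 2; sixteenth = 1; quarter note = 4; eighth note = 2; quarter tied to whole (quarter + whole) = 20; sixteenth = 1; sixteenth note = 1; sixteenth = 1.
Total: 2 + 1 + 4 + 2 + 20 + 1 + 1 + 1 = 32.
32 ÷ 8 = 4 beats.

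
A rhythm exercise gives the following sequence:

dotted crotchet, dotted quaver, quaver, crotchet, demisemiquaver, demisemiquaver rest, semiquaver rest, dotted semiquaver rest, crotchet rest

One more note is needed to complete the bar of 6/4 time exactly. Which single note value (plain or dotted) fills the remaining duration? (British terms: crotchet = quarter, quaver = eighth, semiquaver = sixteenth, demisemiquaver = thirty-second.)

The bar of 6/4 = 48 thirty-second notes.
Working in thirty-second notes: dotted crotchet = 12; dotted quaver = 6; quaver = 4; crotchet = 8; demisemiquaver = 1; demisemiquaver rest = 1; semiquaver rest = 2; dotted semiquaver rest = 3; crotchet rest = 8.
Sum: 12 + 6 + 4 + 8 + 1 + 1 + 2 + 3 + 8 = 45.
Remaining: 48 − 45 = 3 thirty-second notes, which is a dotted sixteenth note.

dotted sixteenth note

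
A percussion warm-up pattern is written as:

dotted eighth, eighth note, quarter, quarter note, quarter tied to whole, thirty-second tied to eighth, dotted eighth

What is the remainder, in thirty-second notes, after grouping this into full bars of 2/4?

13

One bar of 2/4 = 16 thirty-second notes.
In thirty-second notes: dotted eighth = 6; eighth note = 4; quarter = 8; quarter note = 8; quarter tied to whole (quarter + whole) = 40; thirty-second tied to eighth (thirty-second + eighth) = 5; dotted eighth = 6.
Total: 6 + 4 + 8 + 8 + 40 + 5 + 6 = 77.
77 ÷ 16 = 4 complete bars with 13 thirty-second notes remaining.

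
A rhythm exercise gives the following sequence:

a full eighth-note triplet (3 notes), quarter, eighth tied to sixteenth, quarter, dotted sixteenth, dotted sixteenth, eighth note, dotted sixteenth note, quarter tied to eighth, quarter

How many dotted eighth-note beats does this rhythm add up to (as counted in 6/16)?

10.5

One dotted eighth-note beat = 6 thirty-second notes.
Each duration in thirty-second notes: a full eighth-note triplet (3 notes) (three triplet eighths span one quarter) = 8; quarter = 8; eighth tied to sixteenth (eighth + sixteenth) = 6; quarter = 8; dotted sixteenth = 3; dotted sixteenth = 3; eighth note = 4; dotted sixteenth note = 3; quarter tied to eighth (quarter + eighth) = 12; quarter = 8.
Altogether 8 + 8 + 6 + 8 + 3 + 3 + 4 + 3 + 12 + 8 = 63.
63 ÷ 6 = 10.5 beats.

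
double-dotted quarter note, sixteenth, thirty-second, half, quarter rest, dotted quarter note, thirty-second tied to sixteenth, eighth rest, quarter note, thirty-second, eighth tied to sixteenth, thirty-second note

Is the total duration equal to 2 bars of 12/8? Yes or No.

No

One bar of 12/8 = 48 thirty-second notes, so 2 bars = 96.
In thirty-second notes: double-dotted quarter note = 14; sixteenth = 2; thirty-second = 1; half = 16; quarter rest = 8; dotted quarter note = 12; thirty-second tied to sixteenth (thirty-second + sixteenth) = 3; eighth rest = 4; quarter note = 8; thirty-second = 1; eighth tied to sixteenth (eighth + sixteenth) = 6; thirty-second note = 1.
Altogether 14 + 2 + 1 + 16 + 8 + 12 + 3 + 4 + 8 + 1 + 6 + 1 = 76.
76 falls short of 96, so the answer is No.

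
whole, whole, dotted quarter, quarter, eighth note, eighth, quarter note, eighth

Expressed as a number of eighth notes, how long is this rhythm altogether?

26

Express everything in eighth notes: whole = 8; whole = 8; dotted quarter = 3; quarter = 2; eighth note = 1; eighth = 1; quarter note = 2; eighth = 1.
Total: 8 + 8 + 3 + 2 + 1 + 1 + 2 + 1 = 26 eighth notes.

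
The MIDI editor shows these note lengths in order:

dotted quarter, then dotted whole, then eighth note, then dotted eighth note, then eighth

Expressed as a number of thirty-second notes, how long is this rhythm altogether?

74

In thirty-second notes: dotted quarter = 12; dotted whole = 48; eighth note = 4; dotted eighth note = 6; eighth = 4.
Altogether 12 + 48 + 4 + 6 + 4 = 74 thirty-second notes.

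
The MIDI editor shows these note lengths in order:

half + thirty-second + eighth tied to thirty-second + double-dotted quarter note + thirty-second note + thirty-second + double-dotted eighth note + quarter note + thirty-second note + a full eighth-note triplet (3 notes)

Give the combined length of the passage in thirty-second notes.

62

In thirty-second notes: half = 16; thirty-second = 1; eighth tied to thirty-second (eighth + thirty-second) = 5; double-dotted quarter note = 14; thirty-second note = 1; thirty-second = 1; double-dotted eighth note = 7; quarter note = 8; thirty-second note = 1; a full eighth-note triplet (3 notes) (three triplet eighths span one quarter) = 8.
Adding: 16 + 1 + 5 + 14 + 1 + 1 + 7 + 8 + 1 + 8 = 62 thirty-second notes.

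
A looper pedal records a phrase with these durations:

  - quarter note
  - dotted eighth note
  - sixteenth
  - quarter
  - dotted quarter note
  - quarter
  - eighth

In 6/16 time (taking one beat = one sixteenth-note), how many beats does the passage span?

One sixteenth-note beat = 2 thirty-second notes.
Express everything in thirty-second notes: quarter note = 8; dotted eighth note = 6; sixteenth = 2; quarter = 8; dotted quarter note = 12; quarter = 8; eighth = 4.
Adding: 8 + 6 + 2 + 8 + 12 + 8 + 4 = 48.
48 ÷ 2 = 24 beats.

24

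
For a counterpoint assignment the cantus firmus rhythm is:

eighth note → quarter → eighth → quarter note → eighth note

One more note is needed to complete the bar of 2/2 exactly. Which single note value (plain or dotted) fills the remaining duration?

The bar of 2/2 = 8 eighth notes.
In eighth notes: eighth note = 1; quarter = 2; eighth = 1; quarter note = 2; eighth note = 1.
Adding: 1 + 2 + 1 + 2 + 1 = 7.
Remaining: 8 − 7 = 1 eighth note, which is a eighth note.

eighth note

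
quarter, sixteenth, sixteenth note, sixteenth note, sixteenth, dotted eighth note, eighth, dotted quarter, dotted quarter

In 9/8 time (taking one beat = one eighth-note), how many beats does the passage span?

12.5

One eighth-note beat = 2 sixteenth notes.
Express everything in sixteenth notes: quarter = 4; sixteenth = 1; sixteenth note = 1; sixteenth note = 1; sixteenth = 1; dotted eighth note = 3; eighth = 2; dotted quarter = 6; dotted quarter = 6.
Sum: 4 + 1 + 1 + 1 + 1 + 3 + 2 + 6 + 6 = 25.
25 ÷ 2 = 12.5 beats.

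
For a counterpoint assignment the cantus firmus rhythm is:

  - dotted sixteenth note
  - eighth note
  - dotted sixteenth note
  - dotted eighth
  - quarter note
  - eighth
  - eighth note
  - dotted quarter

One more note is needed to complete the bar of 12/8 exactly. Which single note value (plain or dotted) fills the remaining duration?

The bar of 12/8 = 48 thirty-second notes.
In thirty-second notes: dotted sixteenth note = 3; eighth note = 4; dotted sixteenth note = 3; dotted eighth = 6; quarter note = 8; eighth = 4; eighth note = 4; dotted quarter = 12.
Adding: 3 + 4 + 3 + 6 + 8 + 4 + 4 + 12 = 44.
Remaining: 48 − 44 = 4 thirty-second notes, which is a eighth note.

eighth note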